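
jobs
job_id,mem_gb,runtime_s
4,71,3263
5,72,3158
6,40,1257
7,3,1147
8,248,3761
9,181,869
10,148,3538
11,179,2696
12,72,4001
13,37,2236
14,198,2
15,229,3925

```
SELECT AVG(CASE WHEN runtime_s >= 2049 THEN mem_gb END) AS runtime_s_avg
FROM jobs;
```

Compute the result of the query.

132

job_id=4: ✓ → 71
job_id=5: ✓ → 72
job_id=6: ✗
job_id=7: ✗
job_id=8: ✓ → 248
job_id=9: ✗
job_id=10: ✓ → 148
job_id=11: ✓ → 179
job_id=12: ✓ → 72
job_id=13: ✓ → 37
job_id=14: ✗
job_id=15: ✓ → 229
runtime_s_avg = (71 + 72 + 248 + 148 + 179 + 72 + 37 + 229) / 8 = 132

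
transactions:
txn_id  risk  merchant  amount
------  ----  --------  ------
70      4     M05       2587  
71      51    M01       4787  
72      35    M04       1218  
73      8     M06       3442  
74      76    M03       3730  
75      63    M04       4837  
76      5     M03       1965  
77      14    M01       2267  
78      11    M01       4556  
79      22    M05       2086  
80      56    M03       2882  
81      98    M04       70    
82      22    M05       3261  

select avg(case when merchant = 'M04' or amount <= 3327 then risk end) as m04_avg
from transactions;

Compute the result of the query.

35.4444444444

txn_id=70: ✓ → 4
txn_id=71: ✗
txn_id=72: ✓ → 35
txn_id=73: ✗
txn_id=74: ✗
txn_id=75: ✓ → 63
txn_id=76: ✓ → 5
txn_id=77: ✓ → 14
txn_id=78: ✗
txn_id=79: ✓ → 22
txn_id=80: ✓ → 56
txn_id=81: ✓ → 98
txn_id=82: ✓ → 22
m04_avg = (4 + 35 + 63 + 5 + 14 + 22 + 56 + 98 + 22) / 9 = 35.4444444444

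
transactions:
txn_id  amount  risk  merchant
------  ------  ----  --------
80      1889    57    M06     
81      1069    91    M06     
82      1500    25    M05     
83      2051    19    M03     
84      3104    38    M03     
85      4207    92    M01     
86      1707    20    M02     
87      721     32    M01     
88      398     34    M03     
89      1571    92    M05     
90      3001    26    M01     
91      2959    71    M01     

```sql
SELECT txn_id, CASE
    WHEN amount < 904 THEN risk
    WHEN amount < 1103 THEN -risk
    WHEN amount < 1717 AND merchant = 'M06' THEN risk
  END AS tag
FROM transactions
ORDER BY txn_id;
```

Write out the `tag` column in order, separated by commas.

NULL, -91, NULL, NULL, NULL, NULL, NULL, 32, 34, NULL, NULL, NULL

txn_id=80: (no match → NULL) → NULL
txn_id=81: amount < 1103 → -91
txn_id=82: (no match → NULL) → NULL
txn_id=83: (no match → NULL) → NULL
txn_id=84: (no match → NULL) → NULL
txn_id=85: (no match → NULL) → NULL
txn_id=86: (no match → NULL) → NULL
txn_id=87: amount < 904 → 32
txn_id=88: amount < 904 → 34
txn_id=89: (no match → NULL) → NULL
txn_id=90: (no match → NULL) → NULL
txn_id=91: (no match → NULL) → NULL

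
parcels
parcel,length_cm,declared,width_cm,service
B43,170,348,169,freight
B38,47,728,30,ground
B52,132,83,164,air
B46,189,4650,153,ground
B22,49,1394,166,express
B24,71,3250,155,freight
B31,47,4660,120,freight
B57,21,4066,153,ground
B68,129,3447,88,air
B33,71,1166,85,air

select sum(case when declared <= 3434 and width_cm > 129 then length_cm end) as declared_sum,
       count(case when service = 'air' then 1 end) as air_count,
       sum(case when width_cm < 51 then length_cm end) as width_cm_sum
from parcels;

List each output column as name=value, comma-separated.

declared_sum=422, air_count=3, width_cm_sum=47

[declared_sum: declared <= 3434 and width_cm > 129]
parcel=B43: ✓ → 170
parcel=B38: ✗
parcel=B52: ✓ → 132
parcel=B46: ✗
parcel=B22: ✓ → 49
parcel=B24: ✓ → 71
parcel=B31: ✗
parcel=B57: ✗
parcel=B68: ✗
parcel=B33: ✗
declared_sum = 170 + 132 + 49 + 71 = 422
—
[air_count: service = 'air']
parcel=B43: ✗
parcel=B38: ✗
parcel=B52: ✓ → 1
parcel=B46: ✗
parcel=B22: ✗
parcel=B24: ✗
parcel=B31: ✗
parcel=B57: ✗
parcel=B68: ✓ → 1
parcel=B33: ✓ → 1
air_count = COUNT(1, 1, 1) = 3
—
[width_cm_sum: width_cm < 51]
parcel=B43: ✗
parcel=B38: ✓ → 47
parcel=B52: ✗
parcel=B46: ✗
parcel=B22: ✗
parcel=B24: ✗
parcel=B31: ✗
parcel=B57: ✗
parcel=B68: ✗
parcel=B33: ✗
width_cm_sum = 47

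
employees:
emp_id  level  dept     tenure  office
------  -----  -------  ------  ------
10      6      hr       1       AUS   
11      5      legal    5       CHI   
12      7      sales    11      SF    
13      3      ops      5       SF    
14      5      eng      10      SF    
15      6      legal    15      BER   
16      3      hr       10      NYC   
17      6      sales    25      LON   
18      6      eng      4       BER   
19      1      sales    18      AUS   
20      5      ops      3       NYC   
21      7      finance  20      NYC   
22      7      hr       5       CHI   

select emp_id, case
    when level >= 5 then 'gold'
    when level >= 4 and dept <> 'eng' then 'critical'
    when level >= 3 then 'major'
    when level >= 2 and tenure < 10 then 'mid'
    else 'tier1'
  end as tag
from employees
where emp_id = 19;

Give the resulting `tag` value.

tier1

emp_id = 19: level=1, dept=sales, tenure=18, office=AUS.
level >= 5 → false
level >= 4 and dept <> 'eng' → false
level >= 3 → false
level >= 2 and tenure < 10 → false
No prior WHEN matched → ELSE → tier1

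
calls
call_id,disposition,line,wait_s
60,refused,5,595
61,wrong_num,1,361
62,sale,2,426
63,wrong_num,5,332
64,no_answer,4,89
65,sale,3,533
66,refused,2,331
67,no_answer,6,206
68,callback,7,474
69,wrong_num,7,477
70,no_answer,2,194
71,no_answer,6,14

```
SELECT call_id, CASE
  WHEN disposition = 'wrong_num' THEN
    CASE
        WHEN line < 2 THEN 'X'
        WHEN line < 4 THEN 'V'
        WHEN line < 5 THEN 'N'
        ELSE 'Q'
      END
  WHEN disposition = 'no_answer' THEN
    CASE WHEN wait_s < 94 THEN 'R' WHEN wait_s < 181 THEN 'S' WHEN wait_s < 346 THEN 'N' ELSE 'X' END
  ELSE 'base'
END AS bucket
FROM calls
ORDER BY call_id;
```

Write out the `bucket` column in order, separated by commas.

call_id=60: disposition='refused' → outer ELSE → base
call_id=61: disposition='wrong_num' → inner[line < 2] → X
call_id=62: disposition='sale' → outer ELSE → base
call_id=63: disposition='wrong_num' → inner[ELSE] → Q
call_id=64: disposition='no_answer' → inner[wait_s < 94] → R
call_id=65: disposition='sale' → outer ELSE → base
call_id=66: disposition='refused' → outer ELSE → base
call_id=67: disposition='no_answer' → inner[wait_s < 346] → N
call_id=68: disposition='callback' → outer ELSE → base
call_id=69: disposition='wrong_num' → inner[ELSE] → Q
call_id=70: disposition='no_answer' → inner[wait_s < 346] → N
call_id=71: disposition='no_answer' → inner[wait_s < 94] → R

base, X, base, Q, R, base, base, N, base, Q, N, R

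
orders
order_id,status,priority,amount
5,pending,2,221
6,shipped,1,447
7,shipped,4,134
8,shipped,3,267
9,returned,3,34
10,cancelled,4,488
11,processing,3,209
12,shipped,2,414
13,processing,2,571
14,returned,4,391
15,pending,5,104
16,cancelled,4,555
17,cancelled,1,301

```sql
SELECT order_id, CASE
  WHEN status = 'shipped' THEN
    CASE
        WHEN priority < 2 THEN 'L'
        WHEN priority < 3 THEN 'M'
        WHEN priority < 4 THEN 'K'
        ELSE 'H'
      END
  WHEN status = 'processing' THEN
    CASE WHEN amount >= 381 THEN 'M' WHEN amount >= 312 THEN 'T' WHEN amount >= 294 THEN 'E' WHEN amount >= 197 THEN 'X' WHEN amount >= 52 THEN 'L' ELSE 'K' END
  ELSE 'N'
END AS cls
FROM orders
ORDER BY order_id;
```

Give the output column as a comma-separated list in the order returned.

N, L, H, K, N, N, X, M, M, N, N, N, N

order_id=5: status='pending' → outer ELSE → N
order_id=6: status='shipped' → inner[priority < 2] → L
order_id=7: status='shipped' → inner[ELSE] → H
order_id=8: status='shipped' → inner[priority < 4] → K
order_id=9: status='returned' → outer ELSE → N
order_id=10: status='cancelled' → outer ELSE → N
order_id=11: status='processing' → inner[amount >= 197] → X
order_id=12: status='shipped' → inner[priority < 3] → M
order_id=13: status='processing' → inner[amount >= 381] → M
order_id=14: status='returned' → outer ELSE → N
order_id=15: status='pending' → outer ELSE → N
order_id=16: status='cancelled' → outer ELSE → N
order_id=17: status='cancelled' → outer ELSE → N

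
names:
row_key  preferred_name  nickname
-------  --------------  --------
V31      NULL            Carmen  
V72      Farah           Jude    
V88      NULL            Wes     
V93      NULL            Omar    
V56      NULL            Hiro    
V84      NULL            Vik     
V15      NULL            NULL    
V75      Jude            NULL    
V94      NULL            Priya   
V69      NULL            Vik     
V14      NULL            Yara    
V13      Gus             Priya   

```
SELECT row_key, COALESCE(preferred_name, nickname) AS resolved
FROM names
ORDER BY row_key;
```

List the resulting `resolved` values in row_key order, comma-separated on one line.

row_key=V13: preferred_name=Gus → Gus
row_key=V14: preferred_name=NULL, nickname=Yara → Yara
row_key=V15: preferred_name=NULL, nickname=NULL (all NULL) → NULL
row_key=V31: preferred_name=NULL, nickname=Carmen → Carmen
row_key=V56: preferred_name=NULL, nickname=Hiro → Hiro
row_key=V69: preferred_name=NULL, nickname=Vik → Vik
row_key=V72: preferred_name=Farah → Farah
row_key=V75: preferred_name=Jude → Jude
row_key=V84: preferred_name=NULL, nickname=Vik → Vik
row_key=V88: preferred_name=NULL, nickname=Wes → Wes
row_key=V93: preferred_name=NULL, nickname=Omar → Omar
row_key=V94: preferred_name=NULL, nickname=Priya → Priya

Gus, Yara, NULL, Carmen, Hiro, Vik, Farah, Jude, Vik, Wes, Omar, Priya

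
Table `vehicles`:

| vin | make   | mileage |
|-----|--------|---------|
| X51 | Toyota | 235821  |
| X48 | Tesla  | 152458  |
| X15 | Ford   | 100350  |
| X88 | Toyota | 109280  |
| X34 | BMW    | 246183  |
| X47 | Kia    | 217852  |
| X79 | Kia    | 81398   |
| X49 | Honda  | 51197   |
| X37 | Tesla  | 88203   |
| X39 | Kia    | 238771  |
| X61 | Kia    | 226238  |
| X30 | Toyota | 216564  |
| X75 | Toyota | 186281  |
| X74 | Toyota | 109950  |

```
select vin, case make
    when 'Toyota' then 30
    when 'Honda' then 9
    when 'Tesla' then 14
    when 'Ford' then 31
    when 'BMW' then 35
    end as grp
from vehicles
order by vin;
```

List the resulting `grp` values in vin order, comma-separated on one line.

vin=X15: make='Ford' → 31
vin=X30: make='Toyota' → 30
vin=X34: make='BMW' → 35
vin=X37: make='Tesla' → 14
vin=X39: (no match → NULL) → NULL
vin=X47: (no match → NULL) → NULL
vin=X48: make='Tesla' → 14
vin=X49: make='Honda' → 9
vin=X51: make='Toyota' → 30
vin=X61: (no match → NULL) → NULL
vin=X74: make='Toyota' → 30
vin=X75: make='Toyota' → 30
vin=X79: (no match → NULL) → NULL
vin=X88: make='Toyota' → 30

31, 30, 35, 14, NULL, NULL, 14, 9, 30, NULL, 30, 30, NULL, 30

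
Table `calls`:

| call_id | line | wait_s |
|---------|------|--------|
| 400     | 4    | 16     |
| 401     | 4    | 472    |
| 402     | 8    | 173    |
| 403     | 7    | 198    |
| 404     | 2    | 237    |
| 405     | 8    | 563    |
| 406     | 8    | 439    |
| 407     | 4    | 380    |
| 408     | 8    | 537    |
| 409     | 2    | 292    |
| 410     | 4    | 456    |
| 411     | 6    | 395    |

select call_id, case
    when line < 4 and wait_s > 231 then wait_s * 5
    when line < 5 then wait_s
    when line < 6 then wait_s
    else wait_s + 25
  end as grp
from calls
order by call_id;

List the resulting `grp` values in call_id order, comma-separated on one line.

16, 472, 198, 223, 1185, 588, 464, 380, 562, 1460, 456, 420

call_id=400: line < 5 → 16
call_id=401: line < 5 → 472
call_id=402: ELSE → 198
call_id=403: ELSE → 223
call_id=404: line < 4 and wait_s > 231 → 1185
call_id=405: ELSE → 588
call_id=406: ELSE → 464
call_id=407: line < 5 → 380
call_id=408: ELSE → 562
call_id=409: line < 4 and wait_s > 231 → 1460
call_id=410: line < 5 → 456
call_id=411: ELSE → 420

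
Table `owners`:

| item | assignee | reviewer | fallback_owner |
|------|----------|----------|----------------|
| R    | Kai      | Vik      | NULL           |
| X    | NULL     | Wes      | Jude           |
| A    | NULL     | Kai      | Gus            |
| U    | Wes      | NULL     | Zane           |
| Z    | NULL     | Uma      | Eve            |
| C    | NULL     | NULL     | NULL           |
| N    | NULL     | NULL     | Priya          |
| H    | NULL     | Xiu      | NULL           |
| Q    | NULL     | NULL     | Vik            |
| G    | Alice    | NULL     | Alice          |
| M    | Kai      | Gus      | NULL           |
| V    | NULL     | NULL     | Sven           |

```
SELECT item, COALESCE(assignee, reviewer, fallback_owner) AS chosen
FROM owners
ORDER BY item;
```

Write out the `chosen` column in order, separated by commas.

item=A: assignee=NULL, reviewer=Kai → Kai
item=C: assignee=NULL, reviewer=NULL, fallback_owner=NULL (all NULL) → NULL
item=G: assignee=Alice → Alice
item=H: assignee=NULL, reviewer=Xiu → Xiu
item=M: assignee=Kai → Kai
item=N: assignee=NULL, reviewer=NULL, fallback_owner=Priya → Priya
item=Q: assignee=NULL, reviewer=NULL, fallback_owner=Vik → Vik
item=R: assignee=Kai → Kai
item=U: assignee=Wes → Wes
item=V: assignee=NULL, reviewer=NULL, fallback_owner=Sven → Sven
item=X: assignee=NULL, reviewer=Wes → Wes
item=Z: assignee=NULL, reviewer=Uma → Uma

Kai, NULL, Alice, Xiu, Kai, Priya, Vik, Kai, Wes, Sven, Wes, Uma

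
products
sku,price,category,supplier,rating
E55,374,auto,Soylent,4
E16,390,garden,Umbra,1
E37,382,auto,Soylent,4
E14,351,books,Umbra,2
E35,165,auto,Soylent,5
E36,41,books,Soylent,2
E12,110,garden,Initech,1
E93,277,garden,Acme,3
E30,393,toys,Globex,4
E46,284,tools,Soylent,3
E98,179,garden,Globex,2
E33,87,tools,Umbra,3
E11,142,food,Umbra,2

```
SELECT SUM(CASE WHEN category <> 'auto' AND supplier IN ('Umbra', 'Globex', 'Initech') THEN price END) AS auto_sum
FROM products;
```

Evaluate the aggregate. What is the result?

sku=E55: ✗
sku=E16: ✓ → 390
sku=E37: ✗
sku=E14: ✓ → 351
sku=E35: ✗
sku=E36: ✗
sku=E12: ✓ → 110
sku=E93: ✗
sku=E30: ✓ → 393
sku=E46: ✗
sku=E98: ✓ → 179
sku=E33: ✓ → 87
sku=E11: ✓ → 142
auto_sum = 390 + 351 + 110 + 393 + 179 + 87 + 142 = 1652

1652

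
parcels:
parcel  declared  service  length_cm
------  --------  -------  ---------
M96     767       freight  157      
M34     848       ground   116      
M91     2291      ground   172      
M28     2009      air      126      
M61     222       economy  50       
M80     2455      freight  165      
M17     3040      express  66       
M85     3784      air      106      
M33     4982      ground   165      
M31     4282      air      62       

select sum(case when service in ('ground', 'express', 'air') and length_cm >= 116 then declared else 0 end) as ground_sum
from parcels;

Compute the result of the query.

10130

parcel=M96: ✗
parcel=M34: ✓ → 848
parcel=M91: ✓ → 2291
parcel=M28: ✓ → 2009
parcel=M61: ✗
parcel=M80: ✗
parcel=M17: ✗
parcel=M85: ✗
parcel=M33: ✓ → 4982
parcel=M31: ✗
ground_sum = 848 + 2291 + 2009 + 4982 = 10130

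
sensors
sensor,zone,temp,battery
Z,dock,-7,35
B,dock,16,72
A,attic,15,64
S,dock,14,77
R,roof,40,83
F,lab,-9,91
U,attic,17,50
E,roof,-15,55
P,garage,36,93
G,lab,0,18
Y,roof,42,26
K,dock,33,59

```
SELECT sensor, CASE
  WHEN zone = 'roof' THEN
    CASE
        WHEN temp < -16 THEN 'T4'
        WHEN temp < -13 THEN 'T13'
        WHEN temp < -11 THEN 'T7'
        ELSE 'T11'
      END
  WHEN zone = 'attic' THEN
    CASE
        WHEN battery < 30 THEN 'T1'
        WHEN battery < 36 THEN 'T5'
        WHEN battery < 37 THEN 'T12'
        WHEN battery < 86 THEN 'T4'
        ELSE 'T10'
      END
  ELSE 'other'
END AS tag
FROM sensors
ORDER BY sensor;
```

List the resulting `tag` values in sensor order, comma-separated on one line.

T4, other, T13, other, other, other, other, T11, other, T4, T11, other

sensor=A: zone='attic' → inner[battery < 86] → T4
sensor=B: zone='dock' → outer ELSE → other
sensor=E: zone='roof' → inner[temp < -13] → T13
sensor=F: zone='lab' → outer ELSE → other
sensor=G: zone='lab' → outer ELSE → other
sensor=K: zone='dock' → outer ELSE → other
sensor=P: zone='garage' → outer ELSE → other
sensor=R: zone='roof' → inner[ELSE] → T11
sensor=S: zone='dock' → outer ELSE → other
sensor=U: zone='attic' → inner[battery < 86] → T4
sensor=Y: zone='roof' → inner[ELSE] → T11
sensor=Z: zone='dock' → outer ELSE → other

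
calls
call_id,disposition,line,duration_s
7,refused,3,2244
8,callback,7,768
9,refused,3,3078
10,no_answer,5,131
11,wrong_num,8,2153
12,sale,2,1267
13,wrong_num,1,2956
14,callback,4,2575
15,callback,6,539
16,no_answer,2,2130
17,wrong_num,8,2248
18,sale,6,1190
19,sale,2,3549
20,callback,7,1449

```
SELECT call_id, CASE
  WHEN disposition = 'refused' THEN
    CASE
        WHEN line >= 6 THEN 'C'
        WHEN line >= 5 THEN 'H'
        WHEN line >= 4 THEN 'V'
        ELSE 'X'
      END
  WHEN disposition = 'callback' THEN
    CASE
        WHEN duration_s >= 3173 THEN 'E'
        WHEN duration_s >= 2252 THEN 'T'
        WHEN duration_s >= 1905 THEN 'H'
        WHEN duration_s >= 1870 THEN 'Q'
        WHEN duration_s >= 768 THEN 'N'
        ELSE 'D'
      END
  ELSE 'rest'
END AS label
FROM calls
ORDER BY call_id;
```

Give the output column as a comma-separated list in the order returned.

call_id=7: disposition='refused' → inner[ELSE] → X
call_id=8: disposition='callback' → inner[duration_s >= 768] → N
call_id=9: disposition='refused' → inner[ELSE] → X
call_id=10: disposition='no_answer' → outer ELSE → rest
call_id=11: disposition='wrong_num' → outer ELSE → rest
call_id=12: disposition='sale' → outer ELSE → rest
call_id=13: disposition='wrong_num' → outer ELSE → rest
call_id=14: disposition='callback' → inner[duration_s >= 2252] → T
call_id=15: disposition='callback' → inner[ELSE] → D
call_id=16: disposition='no_answer' → outer ELSE → rest
call_id=17: disposition='wrong_num' → outer ELSE → rest
call_id=18: disposition='sale' → outer ELSE → rest
call_id=19: disposition='sale' → outer ELSE → rest
call_id=20: disposition='callback' → inner[duration_s >= 768] → N

X, N, X, rest, rest, rest, rest, T, D, rest, rest, rest, rest, N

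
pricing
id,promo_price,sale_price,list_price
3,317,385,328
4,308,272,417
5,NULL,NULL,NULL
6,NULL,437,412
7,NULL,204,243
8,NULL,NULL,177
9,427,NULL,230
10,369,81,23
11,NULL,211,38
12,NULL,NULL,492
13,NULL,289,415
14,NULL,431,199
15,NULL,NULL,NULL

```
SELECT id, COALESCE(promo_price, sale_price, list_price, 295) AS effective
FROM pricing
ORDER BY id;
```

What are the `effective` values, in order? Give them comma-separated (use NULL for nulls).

317, 308, 295, 437, 204, 177, 427, 369, 211, 492, 289, 431, 295

id=3: promo_price=317 → 317
id=4: promo_price=308 → 308
id=5: promo_price=NULL, sale_price=NULL, list_price=NULL, → literal 295 → 295
id=6: promo_price=NULL, sale_price=437 → 437
id=7: promo_price=NULL, sale_price=204 → 204
id=8: promo_price=NULL, sale_price=NULL, list_price=177 → 177
id=9: promo_price=427 → 427
id=10: promo_price=369 → 369
id=11: promo_price=NULL, sale_price=211 → 211
id=12: promo_price=NULL, sale_price=NULL, list_price=492 → 492
id=13: promo_price=NULL, sale_price=289 → 289
id=14: promo_price=NULL, sale_price=431 → 431
id=15: promo_price=NULL, sale_price=NULL, list_price=NULL, → literal 295 → 295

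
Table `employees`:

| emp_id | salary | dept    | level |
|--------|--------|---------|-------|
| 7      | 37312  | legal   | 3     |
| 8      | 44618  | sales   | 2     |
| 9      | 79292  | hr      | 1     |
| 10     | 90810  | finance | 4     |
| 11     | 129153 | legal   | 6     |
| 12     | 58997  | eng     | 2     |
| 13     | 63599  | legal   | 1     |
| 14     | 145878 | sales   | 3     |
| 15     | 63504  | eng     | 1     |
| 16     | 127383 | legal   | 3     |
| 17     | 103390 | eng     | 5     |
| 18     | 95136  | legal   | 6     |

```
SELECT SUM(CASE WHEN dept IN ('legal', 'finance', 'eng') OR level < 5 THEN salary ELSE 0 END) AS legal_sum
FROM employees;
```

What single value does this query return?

emp_id=7: ✓ → 37312
emp_id=8: ✓ → 44618
emp_id=9: ✓ → 79292
emp_id=10: ✓ → 90810
emp_id=11: ✓ → 129153
emp_id=12: ✓ → 58997
emp_id=13: ✓ → 63599
emp_id=14: ✓ → 145878
emp_id=15: ✓ → 63504
emp_id=16: ✓ → 127383
emp_id=17: ✓ → 103390
emp_id=18: ✓ → 95136
legal_sum = 37312 + 44618 + 79292 + 90810 + 129153 + 58997 + 63599 + 145878 + 63504 + 127383 + 103390 + 95136 = 1039072

1039072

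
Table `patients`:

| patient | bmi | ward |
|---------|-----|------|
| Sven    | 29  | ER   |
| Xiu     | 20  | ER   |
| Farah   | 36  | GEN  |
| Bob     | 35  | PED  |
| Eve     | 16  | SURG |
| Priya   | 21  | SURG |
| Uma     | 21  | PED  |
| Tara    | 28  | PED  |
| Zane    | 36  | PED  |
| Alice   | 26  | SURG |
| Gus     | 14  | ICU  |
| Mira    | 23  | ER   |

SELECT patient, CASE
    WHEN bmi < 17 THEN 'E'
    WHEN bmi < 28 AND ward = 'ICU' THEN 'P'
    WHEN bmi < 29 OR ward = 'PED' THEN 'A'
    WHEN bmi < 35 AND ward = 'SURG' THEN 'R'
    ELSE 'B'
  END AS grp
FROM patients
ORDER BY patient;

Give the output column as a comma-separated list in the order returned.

patient=Alice: bmi < 29 OR ward = 'PED' → A
patient=Bob: bmi < 29 OR ward = 'PED' → A
patient=Eve: bmi < 17 → E
patient=Farah: ELSE → B
patient=Gus: bmi < 17 → E
patient=Mira: bmi < 29 OR ward = 'PED' → A
patient=Priya: bmi < 29 OR ward = 'PED' → A
patient=Sven: ELSE → B
patient=Tara: bmi < 29 OR ward = 'PED' → A
patient=Uma: bmi < 29 OR ward = 'PED' → A
patient=Xiu: bmi < 29 OR ward = 'PED' → A
patient=Zane: bmi < 29 OR ward = 'PED' → A

A, A, E, B, E, A, A, B, A, A, A, A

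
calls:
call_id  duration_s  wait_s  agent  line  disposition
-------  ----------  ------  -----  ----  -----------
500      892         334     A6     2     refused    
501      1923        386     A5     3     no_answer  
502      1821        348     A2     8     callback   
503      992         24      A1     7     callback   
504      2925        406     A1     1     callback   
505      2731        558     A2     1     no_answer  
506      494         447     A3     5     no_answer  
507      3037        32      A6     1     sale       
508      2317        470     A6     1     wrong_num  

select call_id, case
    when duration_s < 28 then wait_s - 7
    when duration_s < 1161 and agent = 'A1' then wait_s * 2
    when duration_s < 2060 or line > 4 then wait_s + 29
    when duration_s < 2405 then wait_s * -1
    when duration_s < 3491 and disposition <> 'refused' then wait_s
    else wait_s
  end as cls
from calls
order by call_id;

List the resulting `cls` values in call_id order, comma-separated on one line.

call_id=500: duration_s < 2060 or line > 4 → 363
call_id=501: duration_s < 2060 or line > 4 → 415
call_id=502: duration_s < 2060 or line > 4 → 377
call_id=503: duration_s < 1161 and agent = 'A1' → 48
call_id=504: duration_s < 3491 and disposition <> 'refused' → 406
call_id=505: duration_s < 3491 and disposition <> 'refused' → 558
call_id=506: duration_s < 2060 or line > 4 → 476
call_id=507: duration_s < 3491 and disposition <> 'refused' → 32
call_id=508: duration_s < 2405 → -470

363, 415, 377, 48, 406, 558, 476, 32, -470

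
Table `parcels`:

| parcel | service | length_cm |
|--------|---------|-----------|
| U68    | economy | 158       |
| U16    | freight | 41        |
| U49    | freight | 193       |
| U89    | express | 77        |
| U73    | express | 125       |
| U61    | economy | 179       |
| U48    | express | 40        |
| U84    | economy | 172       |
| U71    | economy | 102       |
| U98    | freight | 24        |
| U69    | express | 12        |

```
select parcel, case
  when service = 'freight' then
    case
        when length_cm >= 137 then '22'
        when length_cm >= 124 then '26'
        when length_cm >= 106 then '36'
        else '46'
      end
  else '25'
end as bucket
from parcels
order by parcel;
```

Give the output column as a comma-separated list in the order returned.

parcel=U16: service='freight' → inner[ELSE] → 46
parcel=U48: service='express' → outer ELSE → 25
parcel=U49: service='freight' → inner[length_cm >= 137] → 22
parcel=U61: service='economy' → outer ELSE → 25
parcel=U68: service='economy' → outer ELSE → 25
parcel=U69: service='express' → outer ELSE → 25
parcel=U71: service='economy' → outer ELSE → 25
parcel=U73: service='express' → outer ELSE → 25
parcel=U84: service='economy' → outer ELSE → 25
parcel=U89: service='express' → outer ELSE → 25
parcel=U98: service='freight' → inner[ELSE] → 46

46, 25, 22, 25, 25, 25, 25, 25, 25, 25, 46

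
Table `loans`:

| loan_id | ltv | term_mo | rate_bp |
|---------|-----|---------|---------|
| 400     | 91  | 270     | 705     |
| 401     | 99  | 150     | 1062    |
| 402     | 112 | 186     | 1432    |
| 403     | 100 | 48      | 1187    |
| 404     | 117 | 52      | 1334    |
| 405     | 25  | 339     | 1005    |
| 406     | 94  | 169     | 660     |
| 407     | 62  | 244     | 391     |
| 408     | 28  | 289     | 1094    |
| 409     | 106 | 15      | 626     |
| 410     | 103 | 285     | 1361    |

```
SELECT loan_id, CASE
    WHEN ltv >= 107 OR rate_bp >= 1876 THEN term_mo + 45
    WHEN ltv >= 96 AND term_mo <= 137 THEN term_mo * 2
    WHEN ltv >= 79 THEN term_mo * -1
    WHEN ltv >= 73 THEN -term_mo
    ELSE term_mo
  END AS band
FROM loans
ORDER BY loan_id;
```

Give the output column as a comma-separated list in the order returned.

-270, -150, 231, 96, 97, 339, -169, 244, 289, 30, -285

loan_id=400: ltv >= 79 → -270
loan_id=401: ltv >= 79 → -150
loan_id=402: ltv >= 107 OR rate_bp >= 1876 → 231
loan_id=403: ltv >= 96 AND term_mo <= 137 → 96
loan_id=404: ltv >= 107 OR rate_bp >= 1876 → 97
loan_id=405: ELSE → 339
loan_id=406: ltv >= 79 → -169
loan_id=407: ELSE → 244
loan_id=408: ELSE → 289
loan_id=409: ltv >= 96 AND term_mo <= 137 → 30
loan_id=410: ltv >= 79 → -285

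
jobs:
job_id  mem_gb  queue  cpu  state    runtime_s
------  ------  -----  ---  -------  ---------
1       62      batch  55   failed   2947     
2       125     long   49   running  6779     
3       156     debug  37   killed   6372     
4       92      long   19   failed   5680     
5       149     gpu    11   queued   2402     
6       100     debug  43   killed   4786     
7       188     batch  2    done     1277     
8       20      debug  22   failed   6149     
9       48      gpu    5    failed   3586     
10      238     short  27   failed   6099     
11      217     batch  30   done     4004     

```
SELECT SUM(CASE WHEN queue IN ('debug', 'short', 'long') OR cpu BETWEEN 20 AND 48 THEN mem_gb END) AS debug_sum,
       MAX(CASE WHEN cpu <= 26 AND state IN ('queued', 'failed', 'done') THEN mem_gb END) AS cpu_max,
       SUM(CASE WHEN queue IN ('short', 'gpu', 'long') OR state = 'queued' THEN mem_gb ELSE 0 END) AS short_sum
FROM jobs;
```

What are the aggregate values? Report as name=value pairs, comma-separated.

debug_sum=948, cpu_max=188, short_sum=652

[debug_sum: queue IN ('debug', 'short', 'long') OR cpu BETWEEN 20 AND 48]
job_id=1: ✗
job_id=2: ✓ → 125
job_id=3: ✓ → 156
job_id=4: ✓ → 92
job_id=5: ✗
job_id=6: ✓ → 100
job_id=7: ✗
job_id=8: ✓ → 20
job_id=9: ✗
job_id=10: ✓ → 238
job_id=11: ✓ → 217
debug_sum = 125 + 156 + 92 + 100 + 20 + 238 + 217 = 948
—
[cpu_max: cpu <= 26 AND state IN ('queued', 'failed', 'done')]
job_id=1: ✗
job_id=2: ✗
job_id=3: ✗
job_id=4: ✓ → 92
job_id=5: ✓ → 149
job_id=6: ✗
job_id=7: ✓ → 188
job_id=8: ✓ → 20
job_id=9: ✓ → 48
job_id=10: ✗
job_id=11: ✗
cpu_max = MAX(92, 149, 188, 20, 48) = 188
—
[short_sum: queue IN ('short', 'gpu', 'long') OR state = 'queued']
job_id=1: ✗
job_id=2: ✓ → 125
job_id=3: ✗
job_id=4: ✓ → 92
job_id=5: ✓ → 149
job_id=6: ✗
job_id=7: ✗
job_id=8: ✗
job_id=9: ✓ → 48
job_id=10: ✓ → 238
job_id=11: ✗
short_sum = 125 + 92 + 149 + 48 + 238 = 652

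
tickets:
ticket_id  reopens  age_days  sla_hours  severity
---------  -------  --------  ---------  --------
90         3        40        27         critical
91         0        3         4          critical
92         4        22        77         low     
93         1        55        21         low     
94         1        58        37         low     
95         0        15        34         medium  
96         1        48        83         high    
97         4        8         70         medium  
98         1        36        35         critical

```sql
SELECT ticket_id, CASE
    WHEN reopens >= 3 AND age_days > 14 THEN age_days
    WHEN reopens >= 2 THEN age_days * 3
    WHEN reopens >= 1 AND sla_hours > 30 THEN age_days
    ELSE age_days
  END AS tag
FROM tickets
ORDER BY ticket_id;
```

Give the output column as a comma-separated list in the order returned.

40, 3, 22, 55, 58, 15, 48, 24, 36

ticket_id=90: reopens >= 3 AND age_days > 14 → 40
ticket_id=91: ELSE → 3
ticket_id=92: reopens >= 3 AND age_days > 14 → 22
ticket_id=93: ELSE → 55
ticket_id=94: reopens >= 1 AND sla_hours > 30 → 58
ticket_id=95: ELSE → 15
ticket_id=96: reopens >= 1 AND sla_hours > 30 → 48
ticket_id=97: reopens >= 2 → 24
ticket_id=98: reopens >= 1 AND sla_hours > 30 → 36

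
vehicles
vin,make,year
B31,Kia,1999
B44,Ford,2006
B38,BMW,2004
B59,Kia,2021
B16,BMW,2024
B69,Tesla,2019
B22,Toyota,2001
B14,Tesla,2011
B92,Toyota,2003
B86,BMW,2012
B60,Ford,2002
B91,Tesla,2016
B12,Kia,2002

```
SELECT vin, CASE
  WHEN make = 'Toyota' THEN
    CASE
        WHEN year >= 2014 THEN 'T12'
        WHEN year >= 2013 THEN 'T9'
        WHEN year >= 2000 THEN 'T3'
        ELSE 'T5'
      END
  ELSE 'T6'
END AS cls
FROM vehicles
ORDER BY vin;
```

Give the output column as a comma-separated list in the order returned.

vin=B12: make='Kia' → outer ELSE → T6
vin=B14: make='Tesla' → outer ELSE → T6
vin=B16: make='BMW' → outer ELSE → T6
vin=B22: make='Toyota' → inner[year >= 2000] → T3
vin=B31: make='Kia' → outer ELSE → T6
vin=B38: make='BMW' → outer ELSE → T6
vin=B44: make='Ford' → outer ELSE → T6
vin=B59: make='Kia' → outer ELSE → T6
vin=B60: make='Ford' → outer ELSE → T6
vin=B69: make='Tesla' → outer ELSE → T6
vin=B86: make='BMW' → outer ELSE → T6
vin=B91: make='Tesla' → outer ELSE → T6
vin=B92: make='Toyota' → inner[year >= 2000] → T3

T6, T6, T6, T3, T6, T6, T6, T6, T6, T6, T6, T6, T3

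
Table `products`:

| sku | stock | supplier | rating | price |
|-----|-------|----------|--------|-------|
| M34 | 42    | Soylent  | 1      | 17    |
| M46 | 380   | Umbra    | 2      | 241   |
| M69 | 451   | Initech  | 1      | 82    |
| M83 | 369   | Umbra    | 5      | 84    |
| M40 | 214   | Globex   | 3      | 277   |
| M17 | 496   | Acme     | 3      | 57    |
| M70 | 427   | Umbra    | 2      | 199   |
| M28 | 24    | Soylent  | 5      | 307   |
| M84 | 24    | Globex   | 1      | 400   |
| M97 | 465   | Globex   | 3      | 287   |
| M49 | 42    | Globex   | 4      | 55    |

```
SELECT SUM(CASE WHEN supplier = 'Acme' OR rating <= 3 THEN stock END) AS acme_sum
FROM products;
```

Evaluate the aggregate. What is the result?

sku=M34: ✓ → 42
sku=M46: ✓ → 380
sku=M69: ✓ → 451
sku=M83: ✗
sku=M40: ✓ → 214
sku=M17: ✓ → 496
sku=M70: ✓ → 427
sku=M28: ✗
sku=M84: ✓ → 24
sku=M97: ✓ → 465
sku=M49: ✗
acme_sum = 42 + 380 + 451 + 214 + 496 + 427 + 24 + 465 = 2499

2499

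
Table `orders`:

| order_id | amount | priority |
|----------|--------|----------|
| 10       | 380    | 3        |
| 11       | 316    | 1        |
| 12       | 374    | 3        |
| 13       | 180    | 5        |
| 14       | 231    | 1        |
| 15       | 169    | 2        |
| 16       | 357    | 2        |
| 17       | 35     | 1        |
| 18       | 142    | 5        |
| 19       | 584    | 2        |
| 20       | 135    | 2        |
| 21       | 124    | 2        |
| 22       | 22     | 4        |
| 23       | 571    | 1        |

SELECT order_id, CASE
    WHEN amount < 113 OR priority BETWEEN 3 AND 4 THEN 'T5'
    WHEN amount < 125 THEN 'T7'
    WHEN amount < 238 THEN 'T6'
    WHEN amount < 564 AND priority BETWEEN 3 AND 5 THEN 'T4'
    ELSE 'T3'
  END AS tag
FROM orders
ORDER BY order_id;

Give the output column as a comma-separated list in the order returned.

T5, T3, T5, T6, T6, T6, T3, T5, T6, T3, T6, T7, T5, T3

order_id=10: amount < 113 OR priority BETWEEN 3 AND 4 → T5
order_id=11: ELSE → T3
order_id=12: amount < 113 OR priority BETWEEN 3 AND 4 → T5
order_id=13: amount < 238 → T6
order_id=14: amount < 238 → T6
order_id=15: amount < 238 → T6
order_id=16: ELSE → T3
order_id=17: amount < 113 OR priority BETWEEN 3 AND 4 → T5
order_id=18: amount < 238 → T6
order_id=19: ELSE → T3
order_id=20: amount < 238 → T6
order_id=21: amount < 125 → T7
order_id=22: amount < 113 OR priority BETWEEN 3 AND 4 → T5
order_id=23: ELSE → T3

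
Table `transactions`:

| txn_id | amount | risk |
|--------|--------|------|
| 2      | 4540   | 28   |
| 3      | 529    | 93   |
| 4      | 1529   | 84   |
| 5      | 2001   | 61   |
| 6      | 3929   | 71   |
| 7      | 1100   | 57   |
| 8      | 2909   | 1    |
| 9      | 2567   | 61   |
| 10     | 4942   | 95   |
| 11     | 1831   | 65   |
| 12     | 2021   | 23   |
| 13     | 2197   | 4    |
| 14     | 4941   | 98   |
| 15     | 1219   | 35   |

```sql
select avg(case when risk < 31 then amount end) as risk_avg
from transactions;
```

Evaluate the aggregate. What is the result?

2916.75

txn_id=2: ✓ → 4540
txn_id=3: ✗
txn_id=4: ✗
txn_id=5: ✗
txn_id=6: ✗
txn_id=7: ✗
txn_id=8: ✓ → 2909
txn_id=9: ✗
txn_id=10: ✗
txn_id=11: ✗
txn_id=12: ✓ → 2021
txn_id=13: ✓ → 2197
txn_id=14: ✗
txn_id=15: ✗
risk_avg = (4540 + 2909 + 2021 + 2197) / 4 = 2916.75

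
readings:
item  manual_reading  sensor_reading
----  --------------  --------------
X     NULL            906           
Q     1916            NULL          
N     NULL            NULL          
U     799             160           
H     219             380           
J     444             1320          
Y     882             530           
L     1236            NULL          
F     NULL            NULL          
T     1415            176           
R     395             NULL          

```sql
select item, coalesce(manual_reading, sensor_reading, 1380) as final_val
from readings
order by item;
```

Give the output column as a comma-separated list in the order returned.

item=F: manual_reading=NULL, sensor_reading=NULL, → literal 1380 → 1380
item=H: manual_reading=219 → 219
item=J: manual_reading=444 → 444
item=L: manual_reading=1236 → 1236
item=N: manual_reading=NULL, sensor_reading=NULL, → literal 1380 → 1380
item=Q: manual_reading=1916 → 1916
item=R: manual_reading=395 → 395
item=T: manual_reading=1415 → 1415
item=U: manual_reading=799 → 799
item=X: manual_reading=NULL, sensor_reading=906 → 906
item=Y: manual_reading=882 → 882

1380, 219, 444, 1236, 1380, 1916, 395, 1415, 799, 906, 882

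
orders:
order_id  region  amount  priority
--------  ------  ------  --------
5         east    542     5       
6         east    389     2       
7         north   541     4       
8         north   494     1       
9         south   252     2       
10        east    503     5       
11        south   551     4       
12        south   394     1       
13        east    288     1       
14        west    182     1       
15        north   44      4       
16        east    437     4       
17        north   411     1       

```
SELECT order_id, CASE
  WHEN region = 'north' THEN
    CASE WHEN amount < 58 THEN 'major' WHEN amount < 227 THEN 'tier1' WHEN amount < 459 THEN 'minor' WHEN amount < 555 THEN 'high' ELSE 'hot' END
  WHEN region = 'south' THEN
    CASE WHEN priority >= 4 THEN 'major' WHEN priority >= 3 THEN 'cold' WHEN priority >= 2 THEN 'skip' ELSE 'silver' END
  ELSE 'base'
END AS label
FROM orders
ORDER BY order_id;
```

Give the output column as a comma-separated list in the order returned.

base, base, high, high, skip, base, major, silver, base, base, major, base, minor

order_id=5: region='east' → outer ELSE → base
order_id=6: region='east' → outer ELSE → base
order_id=7: region='north' → inner[amount < 555] → high
order_id=8: region='north' → inner[amount < 555] → high
order_id=9: region='south' → inner[priority >= 2] → skip
order_id=10: region='east' → outer ELSE → base
order_id=11: region='south' → inner[priority >= 4] → major
order_id=12: region='south' → inner[ELSE] → silver
order_id=13: region='east' → outer ELSE → base
order_id=14: region='west' → outer ELSE → base
order_id=15: region='north' → inner[amount < 58] → major
order_id=16: region='east' → outer ELSE → base
order_id=17: region='north' → inner[amount < 459] → minor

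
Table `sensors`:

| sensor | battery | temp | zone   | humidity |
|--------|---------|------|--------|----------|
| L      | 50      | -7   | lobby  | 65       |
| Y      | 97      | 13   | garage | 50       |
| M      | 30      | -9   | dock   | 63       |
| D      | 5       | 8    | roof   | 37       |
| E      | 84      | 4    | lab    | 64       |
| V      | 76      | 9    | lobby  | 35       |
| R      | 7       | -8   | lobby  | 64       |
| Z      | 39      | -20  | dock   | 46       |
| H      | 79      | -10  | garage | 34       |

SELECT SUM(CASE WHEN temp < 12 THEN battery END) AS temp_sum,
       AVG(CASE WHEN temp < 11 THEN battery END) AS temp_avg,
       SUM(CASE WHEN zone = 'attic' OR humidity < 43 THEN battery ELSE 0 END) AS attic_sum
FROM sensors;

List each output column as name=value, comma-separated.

temp_sum=370, temp_avg=46.25, attic_sum=160

[temp_sum: temp < 12]
sensor=L: ✓ → 50
sensor=Y: ✗
sensor=M: ✓ → 30
sensor=D: ✓ → 5
sensor=E: ✓ → 84
sensor=V: ✓ → 76
sensor=R: ✓ → 7
sensor=Z: ✓ → 39
sensor=H: ✓ → 79
temp_sum = 50 + 30 + 5 + 84 + 76 + 7 + 39 + 79 = 370
—
[temp_avg: temp < 11]
sensor=L: ✓ → 50
sensor=Y: ✗
sensor=M: ✓ → 30
sensor=D: ✓ → 5
sensor=E: ✓ → 84
sensor=V: ✓ → 76
sensor=R: ✓ → 7
sensor=Z: ✓ → 39
sensor=H: ✓ → 79
temp_avg = (50 + 30 + 5 + 84 + 76 + 7 + 39 + 79) / 8 = 46.25
—
[attic_sum: zone = 'attic' OR humidity < 43]
sensor=L: ✗
sensor=Y: ✗
sensor=M: ✗
sensor=D: ✓ → 5
sensor=E: ✗
sensor=V: ✓ → 76
sensor=R: ✗
sensor=Z: ✗
sensor=H: ✓ → 79
attic_sum = 5 + 76 + 79 = 160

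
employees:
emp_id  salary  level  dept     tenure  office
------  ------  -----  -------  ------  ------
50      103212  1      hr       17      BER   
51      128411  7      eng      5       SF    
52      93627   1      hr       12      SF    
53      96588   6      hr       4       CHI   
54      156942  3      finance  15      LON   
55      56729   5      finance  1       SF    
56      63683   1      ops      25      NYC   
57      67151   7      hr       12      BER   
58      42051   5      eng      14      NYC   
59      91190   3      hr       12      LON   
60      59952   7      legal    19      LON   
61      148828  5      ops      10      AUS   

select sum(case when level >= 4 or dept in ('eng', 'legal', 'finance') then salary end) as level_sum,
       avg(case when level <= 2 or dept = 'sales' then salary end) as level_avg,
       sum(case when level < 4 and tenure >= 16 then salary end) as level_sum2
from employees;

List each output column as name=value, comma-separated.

level_sum=756652, level_avg=86840.6666666667, level_sum2=166895

[level_sum: level >= 4 or dept in ('eng', 'legal', 'finance')]
emp_id=50: ✗
emp_id=51: ✓ → 128411
emp_id=52: ✗
emp_id=53: ✓ → 96588
emp_id=54: ✓ → 156942
emp_id=55: ✓ → 56729
emp_id=56: ✗
emp_id=57: ✓ → 67151
emp_id=58: ✓ → 42051
emp_id=59: ✗
emp_id=60: ✓ → 59952
emp_id=61: ✓ → 148828
level_sum = 128411 + 96588 + 156942 + 56729 + 67151 + 42051 + 59952 + 148828 = 756652
—
[level_avg: level <= 2 or dept = 'sales']
emp_id=50: ✓ → 103212
emp_id=51: ✗
emp_id=52: ✓ → 93627
emp_id=53: ✗
emp_id=54: ✗
emp_id=55: ✗
emp_id=56: ✓ → 63683
emp_id=57: ✗
emp_id=58: ✗
emp_id=59: ✗
emp_id=60: ✗
emp_id=61: ✗
level_avg = (103212 + 93627 + 63683) / 3 = 86840.6666666667
—
[level_sum2: level < 4 and tenure >= 16]
emp_id=50: ✓ → 103212
emp_id=51: ✗
emp_id=52: ✗
emp_id=53: ✗
emp_id=54: ✗
emp_id=55: ✗
emp_id=56: ✓ → 63683
emp_id=57: ✗
emp_id=58: ✗
emp_id=59: ✗
emp_id=60: ✗
emp_id=61: ✗
level_sum2 = 103212 + 63683 = 166895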